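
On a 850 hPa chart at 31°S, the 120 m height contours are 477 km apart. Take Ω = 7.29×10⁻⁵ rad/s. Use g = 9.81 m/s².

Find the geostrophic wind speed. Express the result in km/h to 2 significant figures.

Coriolis parameter at 31°S:
f = 2Ω sin φ = 2 × 7.29×10⁻⁵ × sin 31° = 7.51×10⁻⁵ s⁻¹
Height gradient: |∂Z/∂n| = 120 m / 477000 m = 2.52×10⁻⁴
On a pressure surface, geostrophic balance gives V_g = (g/f)|∂Z/∂n|:
V_g = 9.81 × 2.52×10⁻⁴ / 7.51×10⁻⁵ = 32.9 m/s
Converting: 32.9 m/s × 3.6 = 120 km/h

120 km/h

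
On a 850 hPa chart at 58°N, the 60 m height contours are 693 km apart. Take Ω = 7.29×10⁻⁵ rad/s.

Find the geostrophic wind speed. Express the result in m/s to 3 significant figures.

6.87 m/s

Coriolis parameter at 58°N:
f = 2Ω sin φ = 2 × 7.29×10⁻⁵ × sin 58° = 1.24×10⁻⁴ s⁻¹
Height gradient: |∂Z/∂n| = 60 m / 693000 m = 8.66×10⁻⁵
On a pressure surface, geostrophic balance gives V_g = (g/f)|∂Z/∂n|:
V_g = 9.81 × 8.66×10⁻⁵ / 1.24×10⁻⁴ = 6.87 m/s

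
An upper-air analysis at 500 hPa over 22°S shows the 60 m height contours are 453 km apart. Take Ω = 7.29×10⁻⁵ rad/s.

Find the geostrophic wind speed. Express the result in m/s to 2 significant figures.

Coriolis parameter at 22°S:
f = 2Ω sin φ = 2 × 7.29×10⁻⁵ × sin 22° = 5.46×10⁻⁵ s⁻¹
Height gradient: |∂Z/∂n| = 60 m / 453000 m = 1.32×10⁻⁴
On a pressure surface, geostrophic balance gives V_g = (g/f)|∂Z/∂n|:
V_g = 9.81 × 1.32×10⁻⁴ / 5.46×10⁻⁵ = 23.8 m/s

24 m/s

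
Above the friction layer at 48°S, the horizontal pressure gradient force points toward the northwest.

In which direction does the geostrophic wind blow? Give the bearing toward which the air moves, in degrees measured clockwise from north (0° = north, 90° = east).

The pressure-gradient force points toward the northwest (bearing 315°).
Geostrophic balance: in the Southern Hemisphere the Coriolis force deflects motion to the left, so the geostrophic wind blows 90° to the left of the pressure-gradient force (low pressure on the right).
Rotating 315° by 90° counterclockwise gives 225° — the wind blows toward the southwest.

225°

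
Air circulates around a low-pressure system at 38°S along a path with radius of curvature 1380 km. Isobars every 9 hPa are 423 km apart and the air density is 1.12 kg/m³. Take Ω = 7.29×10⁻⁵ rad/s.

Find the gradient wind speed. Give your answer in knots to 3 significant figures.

Coriolis parameter at 38°S:
f = 2Ω sin φ = 2 × 7.29×10⁻⁵ × sin 38° = 8.98×10⁻⁵ s⁻¹
Pressure gradient: |∂P/∂n| = 900 Pa / 423000 m = 2.13×10⁻³ Pa/m
Geostrophic speed: V_g = |∂P/∂n|/(fρ) = 2.13×10⁻³/(8.98×10⁻⁵ × 1.12) = 21.2 m/s
Around a low, centrifugal force acts outward with Coriolis, so pressure-gradient force balances both:
(1/ρ)|∂P/∂n| = fV + V²/R  →  V² + fR·V − fR·V_g = 0
With fR = 8.98×10⁻⁵ × 1380×10³ m = 124 m/s:
V = [−fR + √((fR)² + 4 fR V_g)]/2 = [−124 + √(124² + 4×124×21.2)]/2 = 18.4 m/s
Subgeostrophic (V < V_g = 21.2 m/s), as expected around a low.
Converting: 18.4 m/s × 1.944 = 35.8 knots

35.8 knots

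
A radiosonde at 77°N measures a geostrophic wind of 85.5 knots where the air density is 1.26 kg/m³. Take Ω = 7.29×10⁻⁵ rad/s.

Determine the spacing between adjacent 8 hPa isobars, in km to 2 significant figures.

Coriolis parameter at 77°N:
f = 2Ω sin φ = 2 × 7.29×10⁻⁵ × sin 77° = 1.42×10⁻⁴ s⁻¹
Wind speed in SI: 85.5 knots = 44.0 m/s
Geostrophic balance rearranged: |∂P/∂n| = f ρ V_g
|∂P/∂n| = 1.42×10⁻⁴ × 1.26 × 44.0 = 7.87×10⁻³ Pa/m
Isobar spacing: Δn = ΔP/|∂P/∂n| = 800 Pa / 7.87×10⁻³ Pa/m = 101609 m ≈ 100 km

100 km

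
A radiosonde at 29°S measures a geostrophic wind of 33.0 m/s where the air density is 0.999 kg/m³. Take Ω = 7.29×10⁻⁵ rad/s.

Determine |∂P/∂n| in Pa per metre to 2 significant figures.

Coriolis parameter at 29°S:
f = 2Ω sin φ = 2 × 7.29×10⁻⁵ × sin 29° = 7.07×10⁻⁵ s⁻¹
Geostrophic balance rearranged: |∂P/∂n| = f ρ V_g
|∂P/∂n| = 7.07×10⁻⁵ × 0.999 × 33.0 = 2.33×10⁻³ Pa/m

2.3×10⁻³ Pa/m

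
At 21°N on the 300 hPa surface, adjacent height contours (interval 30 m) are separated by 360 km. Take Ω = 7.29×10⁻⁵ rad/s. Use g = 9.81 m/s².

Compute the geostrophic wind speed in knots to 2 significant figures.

Coriolis parameter at 21°N:
f = 2Ω sin φ = 2 × 7.29×10⁻⁵ × sin 21° = 5.23×10⁻⁵ s⁻¹
Height gradient: |∂Z/∂n| = 30 m / 360000 m = 8.33×10⁻⁵
On a pressure surface, geostrophic balance gives V_g = (g/f)|∂Z/∂n|:
V_g = 9.81 × 8.33×10⁻⁵ / 5.23×10⁻⁵ = 15.6 m/s
Converting: 15.6 m/s × 1.944 = 30 knots

30 knots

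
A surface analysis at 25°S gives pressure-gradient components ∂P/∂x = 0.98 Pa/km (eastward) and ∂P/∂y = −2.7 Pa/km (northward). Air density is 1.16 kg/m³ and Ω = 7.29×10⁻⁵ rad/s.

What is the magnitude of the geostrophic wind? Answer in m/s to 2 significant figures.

Coriolis parameter at 25°S:
f = 2Ω sin φ = 2 × 7.29×10⁻⁵ × sin 25° = 6.16×10⁻⁵ s⁻¹
In the Southern Hemisphere f is negative: f = −6.16×10⁻⁵ s⁻¹.
Component geostrophic relations (x east, y north):
u_g = −(1/(fρ)) ∂P/∂y,  v_g = (1/(fρ)) ∂P/∂x
u_g = −(−2.7×10⁻³)/(−6.16×10⁻⁵ × 1.16) = −37.8 m/s;  v_g = (0.98×10⁻³)/(−6.16×10⁻⁵ × 1.16) = −13.7 m/s
|V_g| = √(u_g² + v_g²) = 40.2 m/s

40 m/s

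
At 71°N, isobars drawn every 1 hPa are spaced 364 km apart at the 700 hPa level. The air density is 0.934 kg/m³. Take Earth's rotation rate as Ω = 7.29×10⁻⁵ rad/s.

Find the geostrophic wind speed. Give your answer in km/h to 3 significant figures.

7.68 km/h

Coriolis parameter at 71°N:
f = 2Ω sin φ = 2 × 7.29×10⁻⁵ × sin 71° = 1.38×10⁻⁴ s⁻¹
Pressure gradient: |∂P/∂n| = 100 Pa / 364000 m = 2.75×10⁻⁴ Pa/m
Geostrophic balance (pressure-gradient force = Coriolis force):
V_g = (1/(fρ)) |∂P/∂n| = 2.75×10⁻⁴ / (1.38×10⁻⁴ × 0.934) = 2.13 m/s
Converting: 2.13 m/s × 3.6 = 7.68 km/h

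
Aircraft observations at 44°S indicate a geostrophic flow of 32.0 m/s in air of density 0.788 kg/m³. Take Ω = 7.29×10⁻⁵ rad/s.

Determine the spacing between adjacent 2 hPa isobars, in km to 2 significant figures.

78 km

Coriolis parameter at 44°S:
f = 2Ω sin φ = 2 × 7.29×10⁻⁵ × sin 44° = 1.01×10⁻⁴ s⁻¹
Geostrophic balance rearranged: |∂P/∂n| = f ρ V_g
|∂P/∂n| = 1.01×10⁻⁴ × 0.788 × 32.0 = 2.55×10⁻³ Pa/m
Isobar spacing: Δn = ΔP/|∂P/∂n| = 200 Pa / 2.55×10⁻³ Pa/m = 78311 m ≈ 78 km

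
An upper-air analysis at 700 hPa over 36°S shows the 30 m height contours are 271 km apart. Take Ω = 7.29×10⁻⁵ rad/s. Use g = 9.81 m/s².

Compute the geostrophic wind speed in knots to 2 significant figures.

Coriolis parameter at 36°S:
f = 2Ω sin φ = 2 × 7.29×10⁻⁵ × sin 36° = 8.57×10⁻⁵ s⁻¹
Height gradient: |∂Z/∂n| = 30 m / 271000 m = 1.11×10⁻⁴
On a pressure surface, geostrophic balance gives V_g = (g/f)|∂Z/∂n|:
V_g = 9.81 × 1.11×10⁻⁴ / 8.57×10⁻⁵ = 12.7 m/s
Converting: 12.7 m/s × 1.944 = 25 knots

25 knots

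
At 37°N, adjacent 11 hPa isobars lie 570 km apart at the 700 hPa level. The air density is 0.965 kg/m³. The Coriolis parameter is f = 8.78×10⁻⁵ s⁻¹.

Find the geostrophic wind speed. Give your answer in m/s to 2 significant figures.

Pressure gradient: |∂P/∂n| = 1100 Pa / 570000 m = 1.93×10⁻³ Pa/m
Geostrophic balance (pressure-gradient force = Coriolis force):
V_g = (1/(fρ)) |∂P/∂n| = 1.93×10⁻³ / (8.78×10⁻⁵ × 0.965) = 22.8 m/s

23 m/s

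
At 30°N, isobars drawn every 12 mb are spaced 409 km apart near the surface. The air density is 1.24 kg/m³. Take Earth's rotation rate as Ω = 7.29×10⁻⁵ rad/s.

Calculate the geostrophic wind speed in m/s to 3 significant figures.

32.5 m/s

Coriolis parameter at 30°N:
f = 2Ω sin φ = 2 × 7.29×10⁻⁵ × sin 30° = 7.29×10⁻⁵ s⁻¹
Pressure gradient: |∂P/∂n| = 1200 Pa / 409000 m = 2.93×10⁻³ Pa/m
Geostrophic balance (pressure-gradient force = Coriolis force):
V_g = (1/(fρ)) |∂P/∂n| = 2.93×10⁻³ / (7.29×10⁻⁵ × 1.24) = 32.5 m/s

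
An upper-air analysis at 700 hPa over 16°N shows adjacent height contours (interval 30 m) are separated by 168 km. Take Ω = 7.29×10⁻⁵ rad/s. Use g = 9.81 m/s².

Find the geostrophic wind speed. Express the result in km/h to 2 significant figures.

Coriolis parameter at 16°N:
f = 2Ω sin φ = 2 × 7.29×10⁻⁵ × sin 16° = 4.02×10⁻⁵ s⁻¹
Height gradient: |∂Z/∂n| = 30 m / 168000 m = 1.79×10⁻⁴
On a pressure surface, geostrophic balance gives V_g = (g/f)|∂Z/∂n|:
V_g = 9.81 × 1.79×10⁻⁴ / 4.02×10⁻⁵ = 43.6 m/s
Converting: 43.6 m/s × 3.6 = 160 km/h

160 km/h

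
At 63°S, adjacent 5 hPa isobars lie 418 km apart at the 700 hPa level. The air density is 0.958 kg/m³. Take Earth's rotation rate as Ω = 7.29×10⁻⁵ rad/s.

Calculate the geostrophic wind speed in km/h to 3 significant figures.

34.6 km/h

Coriolis parameter at 63°S:
f = 2Ω sin φ = 2 × 7.29×10⁻⁵ × sin 63° = 1.30×10⁻⁴ s⁻¹
Pressure gradient: |∂P/∂n| = 500 Pa / 418000 m = 1.20×10⁻³ Pa/m
Geostrophic balance (pressure-gradient force = Coriolis force):
V_g = (1/(fρ)) |∂P/∂n| = 1.20×10⁻³ / (1.30×10⁻⁴ × 0.958) = 9.61 m/s
Converting: 9.61 m/s × 3.6 = 34.6 km/h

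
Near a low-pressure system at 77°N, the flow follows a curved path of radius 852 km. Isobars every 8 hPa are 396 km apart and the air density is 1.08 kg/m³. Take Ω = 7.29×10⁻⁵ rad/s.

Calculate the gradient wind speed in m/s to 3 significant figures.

12.0 m/s

Coriolis parameter at 77°N:
f = 2Ω sin φ = 2 × 7.29×10⁻⁵ × sin 77° = 1.42×10⁻⁴ s⁻¹
Pressure gradient: |∂P/∂n| = 800 Pa / 396000 m = 2.02×10⁻³ Pa/m
Geostrophic speed: V_g = |∂P/∂n|/(fρ) = 2.02×10⁻³/(1.42×10⁻⁴ × 1.08) = 13.2 m/s
Around a low, centrifugal force acts outward with Coriolis, so pressure-gradient force balances both:
(1/ρ)|∂P/∂n| = fV + V²/R  →  V² + fR·V − fR·V_g = 0
With fR = 1.42×10⁻⁴ × 852×10³ m = 121 m/s:
V = [−fR + √((fR)² + 4 fR V_g)]/2 = [−121 + √(121² + 4×121×13.2)]/2 = 12 m/s
Subgeostrophic (V < V_g = 13.2 m/s), as expected around a low.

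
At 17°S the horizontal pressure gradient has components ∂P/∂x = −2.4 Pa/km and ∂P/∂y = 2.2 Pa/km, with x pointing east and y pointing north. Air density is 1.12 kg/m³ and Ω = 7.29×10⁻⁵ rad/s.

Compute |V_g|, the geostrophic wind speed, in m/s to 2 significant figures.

Coriolis parameter at 17°S:
f = 2Ω sin φ = 2 × 7.29×10⁻⁵ × sin 17° = 4.26×10⁻⁵ s⁻¹
In the Southern Hemisphere f is negative: f = −4.26×10⁻⁵ s⁻¹.
Component geostrophic relations (x east, y north):
u_g = −(1/(fρ)) ∂P/∂y,  v_g = (1/(fρ)) ∂P/∂x
u_g = −(2.2×10⁻³)/(−4.26×10⁻⁵ × 1.12) = 46.1 m/s;  v_g = (−2.4×10⁻³)/(−4.26×10⁻⁵ × 1.12) = 50.3 m/s
|V_g| = √(u_g² + v_g²) = 68.2 m/s

68 m/s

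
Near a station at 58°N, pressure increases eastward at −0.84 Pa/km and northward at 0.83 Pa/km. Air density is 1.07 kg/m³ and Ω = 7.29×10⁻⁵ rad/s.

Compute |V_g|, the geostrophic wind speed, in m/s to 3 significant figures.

8.93 m/s

Coriolis parameter at 58°N:
f = 2Ω sin φ = 2 × 7.29×10⁻⁵ × sin 58° = 1.24×10⁻⁴ s⁻¹
Component geostrophic relations (x east, y north):
u_g = −(1/(fρ)) ∂P/∂y,  v_g = (1/(fρ)) ∂P/∂x
u_g = −(0.83×10⁻³)/(1.24×10⁻⁴ × 1.07) = −6.27 m/s;  v_g = (−0.84×10⁻³)/(1.24×10⁻⁴ × 1.07) = −6.35 m/s
|V_g| = √(u_g² + v_g²) = 8.93 m/s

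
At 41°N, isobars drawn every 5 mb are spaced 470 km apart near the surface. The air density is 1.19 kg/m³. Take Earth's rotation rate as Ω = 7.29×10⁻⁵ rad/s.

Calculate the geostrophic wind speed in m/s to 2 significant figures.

Coriolis parameter at 41°N:
f = 2Ω sin φ = 2 × 7.29×10⁻⁵ × sin 41° = 9.57×10⁻⁵ s⁻¹
Pressure gradient: |∂P/∂n| = 500 Pa / 470000 m = 1.06×10⁻³ Pa/m
Geostrophic balance (pressure-gradient force = Coriolis force):
V_g = (1/(fρ)) |∂P/∂n| = 1.06×10⁻³ / (9.57×10⁻⁵ × 1.19) = 9.35 m/s

9.3 m/s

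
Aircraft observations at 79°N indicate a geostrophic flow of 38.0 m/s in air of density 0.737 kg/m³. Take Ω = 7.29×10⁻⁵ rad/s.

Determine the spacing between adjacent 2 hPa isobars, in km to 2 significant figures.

50 km

Coriolis parameter at 79°N:
f = 2Ω sin φ = 2 × 7.29×10⁻⁵ × sin 79° = 1.43×10⁻⁴ s⁻¹
Geostrophic balance rearranged: |∂P/∂n| = f ρ V_g
|∂P/∂n| = 1.43×10⁻⁴ × 0.737 × 38.0 = 4.01×10⁻³ Pa/m
Isobar spacing: Δn = ΔP/|∂P/∂n| = 200 Pa / 4.01×10⁻³ Pa/m = 49897 m ≈ 50 km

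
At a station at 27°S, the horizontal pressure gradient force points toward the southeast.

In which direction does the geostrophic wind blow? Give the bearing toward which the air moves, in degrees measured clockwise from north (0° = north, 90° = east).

045°

The pressure-gradient force points toward the southeast (bearing 135°).
Geostrophic balance: in the Southern Hemisphere the Coriolis force deflects motion to the left, so the geostrophic wind blows 90° to the left of the pressure-gradient force (low pressure on the right).
Rotating 135° by 90° counterclockwise gives 045° — the wind blows toward the northeast.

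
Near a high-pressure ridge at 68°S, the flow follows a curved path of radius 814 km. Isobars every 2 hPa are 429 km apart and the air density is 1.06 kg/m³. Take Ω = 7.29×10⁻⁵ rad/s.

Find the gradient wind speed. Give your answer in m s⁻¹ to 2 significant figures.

3.4 m s⁻¹

Coriolis parameter at 68°S:
f = 2Ω sin φ = 2 × 7.29×10⁻⁵ × sin 68° = 1.35×10⁻⁴ s⁻¹
Pressure gradient: |∂P/∂n| = 200 Pa / 429000 m = 4.66×10⁻⁴ Pa/m
Geostrophic speed: V_g = |∂P/∂n|/(fρ) = 4.66×10⁻⁴/(1.35×10⁻⁴ × 1.06) = 3.25 m/s
Around a high, pressure-gradient force acts outward with centrifugal, so Coriolis balances both:
fV = (1/ρ)|∂P/∂n| + V²/R  →  V² − fR·V + fR·V_g = 0
With fR = 1.35×10⁻⁴ × 814×10³ m = 110 m/s:
V = [fR − √((fR)² − 4 fR V_g)]/2 = [110 − √(110² − 4×110×3.25)]/2 = 3.36 m/s
Supergeostrophic (V > V_g = 3.25 m/s), as expected around a high.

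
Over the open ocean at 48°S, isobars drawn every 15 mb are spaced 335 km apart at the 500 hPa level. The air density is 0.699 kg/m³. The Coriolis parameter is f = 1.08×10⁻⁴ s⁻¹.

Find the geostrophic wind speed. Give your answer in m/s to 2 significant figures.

59 m/s

Pressure gradient: |∂P/∂n| = 1500 Pa / 335000 m = 4.48×10⁻³ Pa/m
Geostrophic balance (pressure-gradient force = Coriolis force):
V_g = (1/(fρ)) |∂P/∂n| = 4.48×10⁻³ / (1.08×10⁻⁴ × 0.699) = 59.3 m/s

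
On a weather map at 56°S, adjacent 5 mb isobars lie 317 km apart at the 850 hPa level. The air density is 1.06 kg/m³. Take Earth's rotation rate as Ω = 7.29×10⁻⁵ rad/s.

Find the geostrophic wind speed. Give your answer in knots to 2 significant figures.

24 knots

Coriolis parameter at 56°S:
f = 2Ω sin φ = 2 × 7.29×10⁻⁵ × sin 56° = 1.21×10⁻⁴ s⁻¹
Pressure gradient: |∂P/∂n| = 500 Pa / 317000 m = 1.58×10⁻³ Pa/m
Geostrophic balance (pressure-gradient force = Coriolis force):
V_g = (1/(fρ)) |∂P/∂n| = 1.58×10⁻³ / (1.21×10⁻⁴ × 1.06) = 12.3 m/s
Converting: 12.3 m/s × 1.944 = 24 knots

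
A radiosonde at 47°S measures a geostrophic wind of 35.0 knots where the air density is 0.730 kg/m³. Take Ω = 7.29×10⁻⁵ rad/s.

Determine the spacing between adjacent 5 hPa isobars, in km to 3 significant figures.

357 km

Coriolis parameter at 47°S:
f = 2Ω sin φ = 2 × 7.29×10⁻⁵ × sin 47° = 1.07×10⁻⁴ s⁻¹
Wind speed in SI: 35.0 knots = 18.0 m/s
Geostrophic balance rearranged: |∂P/∂n| = f ρ V_g
|∂P/∂n| = 1.07×10⁻⁴ × 0.730 × 18.0 = 1.40×10⁻³ Pa/m
Isobar spacing: Δn = ΔP/|∂P/∂n| = 500 Pa / 1.40×10⁻³ Pa/m = 356743 m ≈ 357 km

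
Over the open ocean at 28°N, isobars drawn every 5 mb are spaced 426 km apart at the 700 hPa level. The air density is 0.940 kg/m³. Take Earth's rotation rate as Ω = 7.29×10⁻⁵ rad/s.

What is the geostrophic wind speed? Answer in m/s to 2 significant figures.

18 m/s

Coriolis parameter at 28°N:
f = 2Ω sin φ = 2 × 7.29×10⁻⁵ × sin 28° = 6.84×10⁻⁵ s⁻¹
Pressure gradient: |∂P/∂n| = 500 Pa / 426000 m = 1.17×10⁻³ Pa/m
Geostrophic balance (pressure-gradient force = Coriolis force):
V_g = (1/(fρ)) |∂P/∂n| = 1.17×10⁻³ / (6.84×10⁻⁵ × 0.940) = 18.2 m/s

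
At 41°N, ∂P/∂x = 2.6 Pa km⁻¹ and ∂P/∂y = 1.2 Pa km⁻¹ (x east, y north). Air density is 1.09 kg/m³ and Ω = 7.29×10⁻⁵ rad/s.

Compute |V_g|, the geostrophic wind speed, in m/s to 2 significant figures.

Coriolis parameter at 41°N:
f = 2Ω sin φ = 2 × 7.29×10⁻⁵ × sin 41° = 9.57×10⁻⁵ s⁻¹
Component geostrophic relations (x east, y north):
u_g = −(1/(fρ)) ∂P/∂y,  v_g = (1/(fρ)) ∂P/∂x
u_g = −(1.2×10⁻³)/(9.57×10⁻⁵ × 1.09) = −11.5 m/s;  v_g = (2.6×10⁻³)/(9.57×10⁻⁵ × 1.09) = 24.9 m/s
|V_g| = √(u_g² + v_g²) = 27.5 m/s

27 m/s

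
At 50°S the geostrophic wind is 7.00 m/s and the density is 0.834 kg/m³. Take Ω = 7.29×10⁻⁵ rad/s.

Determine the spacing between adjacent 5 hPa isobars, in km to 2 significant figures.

Coriolis parameter at 50°S:
f = 2Ω sin φ = 2 × 7.29×10⁻⁵ × sin 50° = 1.12×10⁻⁴ s⁻¹
Geostrophic balance rearranged: |∂P/∂n| = f ρ V_g
|∂P/∂n| = 1.12×10⁻⁴ × 0.834 × 7.00 = 6.52×10⁻⁴ Pa/m
Isobar spacing: Δn = ΔP/|∂P/∂n| = 500 Pa / 6.52×10⁻⁴ Pa/m = 766822 m ≈ 770 km

770 km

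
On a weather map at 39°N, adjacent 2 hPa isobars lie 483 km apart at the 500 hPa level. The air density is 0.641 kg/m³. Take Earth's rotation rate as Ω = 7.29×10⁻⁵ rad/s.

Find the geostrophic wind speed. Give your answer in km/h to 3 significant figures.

25.3 km/h

Coriolis parameter at 39°N:
f = 2Ω sin φ = 2 × 7.29×10⁻⁵ × sin 39° = 9.18×10⁻⁵ s⁻¹
Pressure gradient: |∂P/∂n| = 200 Pa / 483000 m = 4.14×10⁻⁴ Pa/m
Geostrophic balance (pressure-gradient force = Coriolis force):
V_g = (1/(fρ)) |∂P/∂n| = 4.14×10⁻⁴ / (9.18×10⁻⁵ × 0.641) = 7.04 m/s
Converting: 7.04 m/s × 3.6 = 25.3 km/h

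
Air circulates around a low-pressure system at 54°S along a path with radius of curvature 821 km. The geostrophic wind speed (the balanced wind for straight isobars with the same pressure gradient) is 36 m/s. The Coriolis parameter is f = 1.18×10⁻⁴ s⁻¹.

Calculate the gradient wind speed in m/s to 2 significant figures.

28 m/s

Around a low, centrifugal force acts outward with Coriolis, so pressure-gradient force balances both:
(1/ρ)|∂P/∂n| = fV + V²/R  →  V² + fR·V − fR·V_g = 0
With fR = 1.18×10⁻⁴ × 821×10³ m = 96.9 m/s:
V = [−fR + √((fR)² + 4 fR V_g)]/2 = [−96.9 + √(96.9² + 4×96.9×36)]/2 = 27.9 m/s
Subgeostrophic (V < V_g = 36 m/s), as expected around a low.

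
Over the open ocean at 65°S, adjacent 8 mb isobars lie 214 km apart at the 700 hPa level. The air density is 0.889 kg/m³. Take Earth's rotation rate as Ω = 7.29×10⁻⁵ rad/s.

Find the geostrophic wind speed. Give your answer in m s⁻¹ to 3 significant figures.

Coriolis parameter at 65°S:
f = 2Ω sin φ = 2 × 7.29×10⁻⁵ × sin 65° = 1.32×10⁻⁴ s⁻¹
Pressure gradient: |∂P/∂n| = 800 Pa / 214000 m = 3.74×10⁻³ Pa/m
Geostrophic balance (pressure-gradient force = Coriolis force):
V_g = (1/(fρ)) |∂P/∂n| = 3.74×10⁻³ / (1.32×10⁻⁴ × 0.889) = 31.8 m/s

31.8 m s⁻¹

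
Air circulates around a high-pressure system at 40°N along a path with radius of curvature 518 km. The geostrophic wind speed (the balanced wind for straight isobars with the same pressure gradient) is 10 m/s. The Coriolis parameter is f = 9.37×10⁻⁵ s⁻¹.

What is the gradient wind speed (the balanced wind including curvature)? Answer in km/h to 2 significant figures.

51 km/h

Around a high, pressure-gradient force acts outward with centrifugal, so Coriolis balances both:
fV = (1/ρ)|∂P/∂n| + V²/R  →  V² − fR·V + fR·V_g = 0
With fR = 9.37×10⁻⁵ × 518×10³ m = 48.5 m/s:
V = [fR − √((fR)² − 4 fR V_g)]/2 = [48.5 − √(48.5² − 4×48.5×10)]/2 = 14.1 m/s
Supergeostrophic (V > V_g = 10 m/s), as expected around a high.
Converting: 14.1 m/s × 3.6 = 51 km/h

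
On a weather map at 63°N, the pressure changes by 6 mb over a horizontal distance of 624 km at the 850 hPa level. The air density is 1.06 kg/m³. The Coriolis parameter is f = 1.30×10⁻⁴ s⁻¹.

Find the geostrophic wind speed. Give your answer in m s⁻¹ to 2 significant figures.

Pressure gradient: |∂P/∂n| = 600 Pa / 624000 m = 9.62×10⁻⁴ Pa/m
Geostrophic balance (pressure-gradient force = Coriolis force):
V_g = (1/(fρ)) |∂P/∂n| = 9.62×10⁻⁴ / (1.30×10⁻⁴ × 1.06) = 6.98 m/s

7.0 m s⁻¹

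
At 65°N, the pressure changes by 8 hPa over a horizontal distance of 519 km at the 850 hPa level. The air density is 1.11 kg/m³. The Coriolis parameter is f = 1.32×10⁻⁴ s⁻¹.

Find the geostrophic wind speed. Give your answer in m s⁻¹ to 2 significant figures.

11 m s⁻¹

Pressure gradient: |∂P/∂n| = 800 Pa / 519000 m = 1.54×10⁻³ Pa/m
Geostrophic balance (pressure-gradient force = Coriolis force):
V_g = (1/(fρ)) |∂P/∂n| = 1.54×10⁻³ / (1.32×10⁻⁴ × 1.11) = 10.5 m/s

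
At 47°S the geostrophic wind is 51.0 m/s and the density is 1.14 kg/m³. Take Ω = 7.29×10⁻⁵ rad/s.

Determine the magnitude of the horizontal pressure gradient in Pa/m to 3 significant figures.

6.20×10⁻³ Pa/m

Coriolis parameter at 47°S:
f = 2Ω sin φ = 2 × 7.29×10⁻⁵ × sin 47° = 1.07×10⁻⁴ s⁻¹
Geostrophic balance rearranged: |∂P/∂n| = f ρ V_g
|∂P/∂n| = 1.07×10⁻⁴ × 1.14 × 51.0 = 6.20×10⁻³ Pa/m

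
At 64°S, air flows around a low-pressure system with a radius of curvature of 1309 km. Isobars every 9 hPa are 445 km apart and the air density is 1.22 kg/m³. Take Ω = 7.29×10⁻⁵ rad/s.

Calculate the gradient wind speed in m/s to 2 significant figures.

Coriolis parameter at 64°S:
f = 2Ω sin φ = 2 × 7.29×10⁻⁵ × sin 64° = 1.31×10⁻⁴ s⁻¹
Pressure gradient: |∂P/∂n| = 900 Pa / 445000 m = 2.02×10⁻³ Pa/m
Geostrophic speed: V_g = |∂P/∂n|/(fρ) = 2.02×10⁻³/(1.31×10⁻⁴ × 1.22) = 12.7 m/s
Around a low, centrifugal force acts outward with Coriolis, so pressure-gradient force balances both:
(1/ρ)|∂P/∂n| = fV + V²/R  →  V² + fR·V − fR·V_g = 0
With fR = 1.31×10⁻⁴ × 1309×10³ m = 172 m/s:
V = [−fR + √((fR)² + 4 fR V_g)]/2 = [−172 + √(172² + 4×172×12.7)]/2 = 11.8 m/s
Subgeostrophic (V < V_g = 12.7 m/s), as expected around a low.

12 m/s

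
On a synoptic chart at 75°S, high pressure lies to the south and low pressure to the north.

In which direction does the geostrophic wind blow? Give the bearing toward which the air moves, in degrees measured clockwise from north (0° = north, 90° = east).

The pressure-gradient force points toward the north (bearing 000°).
Geostrophic balance: in the Southern Hemisphere the Coriolis force deflects motion to the left, so the geostrophic wind blows 90° to the left of the pressure-gradient force (low pressure on the right).
Rotating 000° by 90° counterclockwise gives 270° — the wind blows toward the west.

270°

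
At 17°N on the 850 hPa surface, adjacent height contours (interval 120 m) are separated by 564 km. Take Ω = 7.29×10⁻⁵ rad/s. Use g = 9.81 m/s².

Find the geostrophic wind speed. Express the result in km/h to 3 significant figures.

Coriolis parameter at 17°N:
f = 2Ω sin φ = 2 × 7.29×10⁻⁵ × sin 17° = 4.26×10⁻⁵ s⁻¹
Height gradient: |∂Z/∂n| = 120 m / 564000 m = 2.13×10⁻⁴
On a pressure surface, geostrophic balance gives V_g = (g/f)|∂Z/∂n|:
V_g = 9.81 × 2.13×10⁻⁴ / 4.26×10⁻⁵ = 49.0 m/s
Converting: 49.0 m/s × 3.6 = 176 km/h

176 km/h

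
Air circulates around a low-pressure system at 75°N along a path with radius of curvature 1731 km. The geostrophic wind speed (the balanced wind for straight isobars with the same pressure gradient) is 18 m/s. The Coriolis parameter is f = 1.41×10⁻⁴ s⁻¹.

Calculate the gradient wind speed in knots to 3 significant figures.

32.7 knots

Around a low, centrifugal force acts outward with Coriolis, so pressure-gradient force balances both:
(1/ρ)|∂P/∂n| = fV + V²/R  →  V² + fR·V − fR·V_g = 0
With fR = 1.41×10⁻⁴ × 1731×10³ m = 244 m/s:
V = [−fR + √((fR)² + 4 fR V_g)]/2 = [−244 + √(244² + 4×244×18)]/2 = 16.8 m/s
Subgeostrophic (V < V_g = 18 m/s), as expected around a low.
Converting: 16.8 m/s × 1.944 = 32.7 knots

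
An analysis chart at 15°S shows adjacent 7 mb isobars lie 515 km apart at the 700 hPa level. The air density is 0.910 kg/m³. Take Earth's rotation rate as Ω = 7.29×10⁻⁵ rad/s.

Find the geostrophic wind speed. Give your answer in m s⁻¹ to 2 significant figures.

40 m s⁻¹

Coriolis parameter at 15°S:
f = 2Ω sin φ = 2 × 7.29×10⁻⁵ × sin 15° = 3.77×10⁻⁵ s⁻¹
Pressure gradient: |∂P/∂n| = 700 Pa / 515000 m = 1.36×10⁻³ Pa/m
Geostrophic balance (pressure-gradient force = Coriolis force):
V_g = (1/(fρ)) |∂P/∂n| = 1.36×10⁻³ / (3.77×10⁻⁵ × 0.910) = 39.6 m/s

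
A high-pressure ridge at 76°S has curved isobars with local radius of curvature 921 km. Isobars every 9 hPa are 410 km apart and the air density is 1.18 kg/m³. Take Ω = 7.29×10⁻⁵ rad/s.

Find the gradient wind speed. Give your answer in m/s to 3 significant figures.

14.8 m/s

Coriolis parameter at 76°S:
f = 2Ω sin φ = 2 × 7.29×10⁻⁵ × sin 76° = 1.41×10⁻⁴ s⁻¹
Pressure gradient: |∂P/∂n| = 900 Pa / 410000 m = 2.20×10⁻³ Pa/m
Geostrophic speed: V_g = |∂P/∂n|/(fρ) = 2.20×10⁻³/(1.41×10⁻⁴ × 1.18) = 13.1 m/s
Around a high, pressure-gradient force acts outward with centrifugal, so Coriolis balances both:
fV = (1/ρ)|∂P/∂n| + V²/R  →  V² − fR·V + fR·V_g = 0
With fR = 1.41×10⁻⁴ × 921×10³ m = 130 m/s:
V = [fR − √((fR)² − 4 fR V_g)]/2 = [130 − √(130² − 4×130×13.1)]/2 = 14.8 m/s
Supergeostrophic (V > V_g = 13.1 m/s), as expected around a high.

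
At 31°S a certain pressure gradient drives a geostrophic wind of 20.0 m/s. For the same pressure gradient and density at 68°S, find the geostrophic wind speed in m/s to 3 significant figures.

With the same pressure gradient and density, V_g ∝ 1/f ∝ 1/sin φ.
V₂ = V₁ · sin φ₁ / sin φ₂ = 20.0 × sin 31° / sin 68°
V₂ = 20.0 × 0.5150/0.9272 = 11.1 m/s

11.1 m/s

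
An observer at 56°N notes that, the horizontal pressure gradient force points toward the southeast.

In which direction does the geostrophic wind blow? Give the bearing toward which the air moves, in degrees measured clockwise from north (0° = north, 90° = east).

225°

The pressure-gradient force points toward the southeast (bearing 135°).
Geostrophic balance: in the Northern Hemisphere the Coriolis force deflects motion to the right, so the geostrophic wind blows 90° to the right of the pressure-gradient force (low pressure on the left).
Rotating 135° by 90° clockwise gives 225° — the wind blows toward the southwest.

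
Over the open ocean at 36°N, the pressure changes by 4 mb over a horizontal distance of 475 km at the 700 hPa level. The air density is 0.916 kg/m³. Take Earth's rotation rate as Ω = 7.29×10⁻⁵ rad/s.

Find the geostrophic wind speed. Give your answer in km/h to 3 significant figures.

38.6 km/h

Coriolis parameter at 36°N:
f = 2Ω sin φ = 2 × 7.29×10⁻⁵ × sin 36° = 8.57×10⁻⁵ s⁻¹
Pressure gradient: |∂P/∂n| = 400 Pa / 475000 m = 8.42×10⁻⁴ Pa/m
Geostrophic balance (pressure-gradient force = Coriolis force):
V_g = (1/(fρ)) |∂P/∂n| = 8.42×10⁻⁴ / (8.57×10⁻⁵ × 0.916) = 10.7 m/s
Converting: 10.7 m/s × 3.6 = 38.6 km/h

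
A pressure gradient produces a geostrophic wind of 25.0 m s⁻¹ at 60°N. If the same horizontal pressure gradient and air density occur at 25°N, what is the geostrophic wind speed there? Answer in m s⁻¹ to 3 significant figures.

51.2 m s⁻¹

With the same pressure gradient and density, V_g ∝ 1/f ∝ 1/sin φ.
V₂ = V₁ · sin φ₁ / sin φ₂ = 25.0 × sin 60° / sin 25°
V₂ = 25.0 × 0.8660/0.4226 = 51.2 m s⁻¹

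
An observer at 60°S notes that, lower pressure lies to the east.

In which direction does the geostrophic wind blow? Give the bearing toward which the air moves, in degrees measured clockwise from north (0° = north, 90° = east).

The pressure-gradient force points toward the east (bearing 090°).
Geostrophic balance: in the Southern Hemisphere the Coriolis force deflects motion to the left, so the geostrophic wind blows 90° to the left of the pressure-gradient force (low pressure on the right).
Rotating 090° by 90° counterclockwise gives 000° — the wind blows toward the north.

000°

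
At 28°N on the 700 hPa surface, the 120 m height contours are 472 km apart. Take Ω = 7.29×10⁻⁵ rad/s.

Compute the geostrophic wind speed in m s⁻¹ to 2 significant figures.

Coriolis parameter at 28°N:
f = 2Ω sin φ = 2 × 7.29×10⁻⁵ × sin 28° = 6.84×10⁻⁵ s⁻¹
Height gradient: |∂Z/∂n| = 120 m / 472000 m = 2.54×10⁻⁴
On a pressure surface, geostrophic balance gives V_g = (g/f)|∂Z/∂n|:
V_g = 9.81 × 2.54×10⁻⁴ / 6.84×10⁻⁵ = 36.4 m/s

36 m s⁻¹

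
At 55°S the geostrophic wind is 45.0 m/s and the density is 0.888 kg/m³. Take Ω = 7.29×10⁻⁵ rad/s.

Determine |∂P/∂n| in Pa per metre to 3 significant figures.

Coriolis parameter at 55°S:
f = 2Ω sin φ = 2 × 7.29×10⁻⁵ × sin 55° = 1.19×10⁻⁴ s⁻¹
Geostrophic balance rearranged: |∂P/∂n| = f ρ V_g
|∂P/∂n| = 1.19×10⁻⁴ × 0.888 × 45.0 = 4.77×10⁻³ Pa/m

4.77×10⁻³ Pa/m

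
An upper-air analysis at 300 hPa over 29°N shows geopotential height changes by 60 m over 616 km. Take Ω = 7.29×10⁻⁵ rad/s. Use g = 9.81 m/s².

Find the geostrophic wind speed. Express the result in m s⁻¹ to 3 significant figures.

Coriolis parameter at 29°N:
f = 2Ω sin φ = 2 × 7.29×10⁻⁵ × sin 29° = 7.07×10⁻⁵ s⁻¹
Height gradient: |∂Z/∂n| = 60 m / 616000 m = 9.74×10⁻⁵
On a pressure surface, geostrophic balance gives V_g = (g/f)|∂Z/∂n|:
V_g = 9.81 × 9.74×10⁻⁵ / 7.07×10⁻⁵ = 13.5 m/s

13.5 m s⁻¹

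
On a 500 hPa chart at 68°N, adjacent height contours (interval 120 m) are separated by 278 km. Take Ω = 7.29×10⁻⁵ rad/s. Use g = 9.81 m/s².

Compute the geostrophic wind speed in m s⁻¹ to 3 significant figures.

Coriolis parameter at 68°N:
f = 2Ω sin φ = 2 × 7.29×10⁻⁵ × sin 68° = 1.35×10⁻⁴ s⁻¹
Height gradient: |∂Z/∂n| = 120 m / 278000 m = 4.32×10⁻⁴
On a pressure surface, geostrophic balance gives V_g = (g/f)|∂Z/∂n|:
V_g = 9.81 × 4.32×10⁻⁴ / 1.35×10⁻⁴ = 31.3 m/s

31.3 m s⁻¹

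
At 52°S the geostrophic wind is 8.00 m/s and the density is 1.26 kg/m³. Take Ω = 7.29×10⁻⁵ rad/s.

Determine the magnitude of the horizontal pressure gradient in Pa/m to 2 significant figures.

1.2×10⁻³ Pa/m

Coriolis parameter at 52°S:
f = 2Ω sin φ = 2 × 7.29×10⁻⁵ × sin 52° = 1.15×10⁻⁴ s⁻¹
Geostrophic balance rearranged: |∂P/∂n| = f ρ V_g
|∂P/∂n| = 1.15×10⁻⁴ × 1.26 × 8.00 = 1.16×10⁻³ Pa/m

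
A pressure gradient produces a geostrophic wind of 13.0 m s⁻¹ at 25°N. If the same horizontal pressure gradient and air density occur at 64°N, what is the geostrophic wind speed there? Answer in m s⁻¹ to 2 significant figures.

With the same pressure gradient and density, V_g ∝ 1/f ∝ 1/sin φ.
V₂ = V₁ · sin φ₁ / sin φ₂ = 13.0 × sin 25° / sin 64°
V₂ = 13.0 × 0.4226/0.8988 = 6.1 m s⁻¹

6.1 m s⁻¹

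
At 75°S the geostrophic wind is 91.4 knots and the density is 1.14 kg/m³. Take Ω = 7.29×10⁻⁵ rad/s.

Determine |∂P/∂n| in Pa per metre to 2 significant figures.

7.5×10⁻³ Pa/m

Coriolis parameter at 75°S:
f = 2Ω sin φ = 2 × 7.29×10⁻⁵ × sin 75° = 1.41×10⁻⁴ s⁻¹
Wind speed in SI: 91.4 knots = 47.0 m/s
Geostrophic balance rearranged: |∂P/∂n| = f ρ V_g
|∂P/∂n| = 1.41×10⁻⁴ × 1.14 × 47.0 = 7.55×10⁻³ Pa/m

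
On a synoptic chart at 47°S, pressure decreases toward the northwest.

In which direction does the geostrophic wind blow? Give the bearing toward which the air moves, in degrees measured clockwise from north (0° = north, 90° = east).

The pressure-gradient force points toward the northwest (bearing 315°).
Geostrophic balance: in the Southern Hemisphere the Coriolis force deflects motion to the left, so the geostrophic wind blows 90° to the left of the pressure-gradient force (low pressure on the right).
Rotating 315° by 90° counterclockwise gives 225° — the wind blows toward the southwest.

225°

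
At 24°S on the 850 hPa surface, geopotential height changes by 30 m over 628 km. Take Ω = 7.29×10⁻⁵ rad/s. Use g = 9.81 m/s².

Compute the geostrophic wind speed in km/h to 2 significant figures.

28 km/h

Coriolis parameter at 24°S:
f = 2Ω sin φ = 2 × 7.29×10⁻⁵ × sin 24° = 5.93×10⁻⁵ s⁻¹
Height gradient: |∂Z/∂n| = 30 m / 628000 m = 4.78×10⁻⁵
On a pressure surface, geostrophic balance gives V_g = (g/f)|∂Z/∂n|:
V_g = 9.81 × 4.78×10⁻⁵ / 5.93×10⁻⁵ = 7.90 m/s
Converting: 7.90 m/s × 3.6 = 28 km/h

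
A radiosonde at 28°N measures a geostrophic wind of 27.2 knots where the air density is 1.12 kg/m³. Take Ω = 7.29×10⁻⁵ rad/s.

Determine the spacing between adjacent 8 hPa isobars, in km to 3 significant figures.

Coriolis parameter at 28°N:
f = 2Ω sin φ = 2 × 7.29×10⁻⁵ × sin 28° = 6.84×10⁻⁵ s⁻¹
Wind speed in SI: 27.2 knots = 14.0 m/s
Geostrophic balance rearranged: |∂P/∂n| = f ρ V_g
|∂P/∂n| = 6.84×10⁻⁵ × 1.12 × 14.0 = 1.07×10⁻³ Pa/m
Isobar spacing: Δn = ΔP/|∂P/∂n| = 800 Pa / 1.07×10⁻³ Pa/m = 745758 m ≈ 746 km

746 km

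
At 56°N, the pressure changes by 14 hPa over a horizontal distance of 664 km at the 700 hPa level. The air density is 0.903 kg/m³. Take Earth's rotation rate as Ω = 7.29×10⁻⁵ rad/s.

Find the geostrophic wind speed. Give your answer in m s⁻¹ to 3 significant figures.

Coriolis parameter at 56°N:
f = 2Ω sin φ = 2 × 7.29×10⁻⁵ × sin 56° = 1.21×10⁻⁴ s⁻¹
Pressure gradient: |∂P/∂n| = 1400 Pa / 664000 m = 2.11×10⁻³ Pa/m
Geostrophic balance (pressure-gradient force = Coriolis force):
V_g = (1/(fρ)) |∂P/∂n| = 2.11×10⁻³ / (1.21×10⁻⁴ × 0.903) = 19.3 m/s

19.3 m s⁻¹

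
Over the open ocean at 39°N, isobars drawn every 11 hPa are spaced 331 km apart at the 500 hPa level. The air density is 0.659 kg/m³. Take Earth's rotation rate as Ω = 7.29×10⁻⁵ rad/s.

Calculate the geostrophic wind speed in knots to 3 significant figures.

Coriolis parameter at 39°N:
f = 2Ω sin φ = 2 × 7.29×10⁻⁵ × sin 39° = 9.18×10⁻⁵ s⁻¹
Pressure gradient: |∂P/∂n| = 1100 Pa / 331000 m = 3.32×10⁻³ Pa/m
Geostrophic balance (pressure-gradient force = Coriolis force):
V_g = (1/(fρ)) |∂P/∂n| = 3.32×10⁻³ / (9.18×10⁻⁵ × 0.659) = 55.0 m/s
Converting: 55.0 m/s × 1.944 = 107 knots

107 knots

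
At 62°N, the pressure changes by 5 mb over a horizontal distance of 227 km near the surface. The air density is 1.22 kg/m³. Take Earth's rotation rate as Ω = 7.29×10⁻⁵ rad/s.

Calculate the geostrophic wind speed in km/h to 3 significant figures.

Coriolis parameter at 62°N:
f = 2Ω sin φ = 2 × 7.29×10⁻⁵ × sin 62° = 1.29×10⁻⁴ s⁻¹
Pressure gradient: |∂P/∂n| = 500 Pa / 227000 m = 2.20×10⁻³ Pa/m
Geostrophic balance (pressure-gradient force = Coriolis force):
V_g = (1/(fρ)) |∂P/∂n| = 2.20×10⁻³ / (1.29×10⁻⁴ × 1.22) = 14.0 m/s
Converting: 14.0 m/s × 3.6 = 50.5 km/h

50.5 km/h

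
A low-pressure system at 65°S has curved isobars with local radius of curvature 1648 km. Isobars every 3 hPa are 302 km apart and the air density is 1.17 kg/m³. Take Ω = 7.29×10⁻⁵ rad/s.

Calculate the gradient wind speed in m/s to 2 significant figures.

Coriolis parameter at 65°S:
f = 2Ω sin φ = 2 × 7.29×10⁻⁵ × sin 65° = 1.32×10⁻⁴ s⁻¹
Pressure gradient: |∂P/∂n| = 300 Pa / 302000 m = 9.93×10⁻⁴ Pa/m
Geostrophic speed: V_g = |∂P/∂n|/(fρ) = 9.93×10⁻⁴/(1.32×10⁻⁴ × 1.17) = 6.43 m/s
Around a low, centrifugal force acts outward with Coriolis, so pressure-gradient force balances both:
(1/ρ)|∂P/∂n| = fV + V²/R  →  V² + fR·V − fR·V_g = 0
With fR = 1.32×10⁻⁴ × 1648×10³ m = 218 m/s:
V = [−fR + √((fR)² + 4 fR V_g)]/2 = [−218 + √(218² + 4×218×6.43)]/2 = 6.25 m/s
Subgeostrophic (V < V_g = 6.43 m/s), as expected around a low.

6.2 m/s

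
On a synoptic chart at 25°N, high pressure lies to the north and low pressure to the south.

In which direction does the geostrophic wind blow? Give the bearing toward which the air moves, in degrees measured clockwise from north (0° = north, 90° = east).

270°

The pressure-gradient force points toward the south (bearing 180°).
Geostrophic balance: in the Northern Hemisphere the Coriolis force deflects motion to the right, so the geostrophic wind blows 90° to the right of the pressure-gradient force (low pressure on the left).
Rotating 180° by 90° clockwise gives 270° — the wind blows toward the west.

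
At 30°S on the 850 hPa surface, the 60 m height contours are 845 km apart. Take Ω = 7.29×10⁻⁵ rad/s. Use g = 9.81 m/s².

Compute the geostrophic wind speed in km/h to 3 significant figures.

34.4 km/h

Coriolis parameter at 30°S:
f = 2Ω sin φ = 2 × 7.29×10⁻⁵ × sin 30° = 7.29×10⁻⁵ s⁻¹
Height gradient: |∂Z/∂n| = 60 m / 845000 m = 7.10×10⁻⁵
On a pressure surface, geostrophic balance gives V_g = (g/f)|∂Z/∂n|:
V_g = 9.81 × 7.10×10⁻⁵ / 7.29×10⁻⁵ = 9.56 m/s
Converting: 9.56 m/s × 3.6 = 34.4 km/h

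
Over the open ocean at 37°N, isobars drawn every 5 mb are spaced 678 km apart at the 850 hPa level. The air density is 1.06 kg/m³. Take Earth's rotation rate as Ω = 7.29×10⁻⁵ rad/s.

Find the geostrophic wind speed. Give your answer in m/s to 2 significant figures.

7.9 m/s

Coriolis parameter at 37°N:
f = 2Ω sin φ = 2 × 7.29×10⁻⁵ × sin 37° = 8.77×10⁻⁵ s⁻¹
Pressure gradient: |∂P/∂n| = 500 Pa / 678000 m = 7.37×10⁻⁴ Pa/m
Geostrophic balance (pressure-gradient force = Coriolis force):
V_g = (1/(fρ)) |∂P/∂n| = 7.37×10⁻⁴ / (8.77×10⁻⁵ × 1.06) = 7.93 m/s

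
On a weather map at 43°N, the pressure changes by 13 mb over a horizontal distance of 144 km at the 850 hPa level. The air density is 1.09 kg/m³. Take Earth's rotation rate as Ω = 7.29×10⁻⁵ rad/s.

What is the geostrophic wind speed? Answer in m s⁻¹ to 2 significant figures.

Coriolis parameter at 43°N:
f = 2Ω sin φ = 2 × 7.29×10⁻⁵ × sin 43° = 9.94×10⁻⁵ s⁻¹
Pressure gradient: |∂P/∂n| = 1300 Pa / 144000 m = 9.03×10⁻³ Pa/m
Geostrophic balance (pressure-gradient force = Coriolis force):
V_g = (1/(fρ)) |∂P/∂n| = 9.03×10⁻³ / (9.94×10⁻⁵ × 1.09) = 83.3 m/s

83 m s⁻¹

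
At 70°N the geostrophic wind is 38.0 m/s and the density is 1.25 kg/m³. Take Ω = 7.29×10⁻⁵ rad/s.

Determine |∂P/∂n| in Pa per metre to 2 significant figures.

Coriolis parameter at 70°N:
f = 2Ω sin φ = 2 × 7.29×10⁻⁵ × sin 70° = 1.37×10⁻⁴ s⁻¹
Geostrophic balance rearranged: |∂P/∂n| = f ρ V_g
|∂P/∂n| = 1.37×10⁻⁴ × 1.25 × 38.0 = 6.51×10⁻³ Pa/m

6.5×10⁻³ Pa/m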